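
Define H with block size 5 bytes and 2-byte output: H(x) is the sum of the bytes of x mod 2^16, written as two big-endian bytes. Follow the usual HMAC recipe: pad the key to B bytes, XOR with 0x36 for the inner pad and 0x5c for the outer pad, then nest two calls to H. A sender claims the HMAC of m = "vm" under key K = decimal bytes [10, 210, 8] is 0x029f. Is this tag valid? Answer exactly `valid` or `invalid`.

valid

Key decimal bytes [10, 210, 8] = 0a d2 08 is 3 bytes ≤ B = 5; zero-pad to 5 bytes: K' = 0a d2 08 00 00.
K' ⊕ ipad = 3c e4 3e 36 36; K' ⊕ opad = 56 8e 54 5c 5c.
Inner hash: sum = 60+228+62+54+54+118+109 = 685 → 02 ad.
Outer hash (recomputed tag): sum = 86+142+84+92+92+2+173 = 671 → 02 9f.
Recomputed tag = 029f; claimed = 029f → match.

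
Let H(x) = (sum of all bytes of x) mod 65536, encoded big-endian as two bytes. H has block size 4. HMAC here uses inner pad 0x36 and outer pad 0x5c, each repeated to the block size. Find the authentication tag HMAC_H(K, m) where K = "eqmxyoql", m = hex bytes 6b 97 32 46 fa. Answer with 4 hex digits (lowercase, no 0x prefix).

Key "eqmxyoql" = 65 71 6d 78 79 6f 71 6c is 8 bytes > B = 4, so hash it first: H(key) = 03 80, then zero-pad to 4 bytes: K' = 03 80 00 00.
K' ⊕ ipad = 35 b6 36 36.  K' ⊕ opad = 5f dc 5c 5c.
Inner input = (K'⊕ipad) ∥ m = 35 b6 36 36 ∥ 6b 97 32 46 fa.
Inner hash: sum = 53+182+54+54+107+151+50+70+250 = 971 → 03 cb.
Outer input = (K'⊕opad) ∥ inner = 5f dc 5c 5c ∥ 03 cb.
Outer hash (tag): sum = 95+220+92+92+3+203 = 705 → 02 c1.

02c1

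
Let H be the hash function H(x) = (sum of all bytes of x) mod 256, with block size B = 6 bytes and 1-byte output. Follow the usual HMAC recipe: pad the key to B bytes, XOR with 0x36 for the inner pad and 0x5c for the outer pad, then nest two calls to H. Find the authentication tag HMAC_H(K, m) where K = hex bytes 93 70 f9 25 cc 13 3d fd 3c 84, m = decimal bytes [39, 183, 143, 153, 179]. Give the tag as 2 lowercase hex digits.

05

Key hex bytes 93 70 f9 25 cc 13 3d fd 3c 84 is 10 bytes > B = 6, so hash it first: H(key) = fa, then zero-pad to 6 bytes: K' = fa 00 00 00 00 00.
K' ⊕ ipad = cc 36 36 36 36 36.  K' ⊕ opad = a6 5c 5c 5c 5c 5c.
Inner input = (K'⊕ipad) ∥ m = cc 36 36 36 36 36 ∥ 27 b7 8f 99 b3.
Inner hash: sum = 204+54+54+54+54+54+39+183+143+153+179 = 1171; mod 256 = 147 → 93.
Outer input = (K'⊕opad) ∥ inner = a6 5c 5c 5c 5c 5c ∥ 93.
Outer hash (tag): sum = 166+92+92+92+92+92+147 = 773; mod 256 = 5 → 05.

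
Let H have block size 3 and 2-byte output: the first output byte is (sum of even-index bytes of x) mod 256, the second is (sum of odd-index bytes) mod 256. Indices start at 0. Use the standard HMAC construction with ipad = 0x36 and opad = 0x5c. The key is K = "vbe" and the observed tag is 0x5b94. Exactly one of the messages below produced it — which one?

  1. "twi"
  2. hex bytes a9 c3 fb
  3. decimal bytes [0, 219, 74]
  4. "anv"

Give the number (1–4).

Key "vbe" = 76 62 65 is exactly B = 3 bytes: K' = 76 62 65.
K' ⊕ ipad = 40 54 53; K' ⊕ opad = 2a 3e 39.
m1: inner = H(40 54 53 74 77 69) = 0a 31; tag = H(2a 3e 39 0a 31) = 9448
m2: inner = H(40 54 53 a9 c3 fb) = 56 f8; tag = H(2a 3e 39 56 f8) = 5b94 ← matches
m3: inner = H(40 54 53 00 db 4a) = 6e 9e; tag = H(2a 3e 39 6e 9e) = 01ac
m4: inner = H(40 54 53 61 6e 76) = 01 2b; tag = H(2a 3e 39 01 2b) = 8e3f

2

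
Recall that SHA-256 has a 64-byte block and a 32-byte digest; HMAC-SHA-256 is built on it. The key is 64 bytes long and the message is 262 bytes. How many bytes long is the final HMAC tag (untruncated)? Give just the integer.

The tag is one SHA-256 digest: 32 bytes.

32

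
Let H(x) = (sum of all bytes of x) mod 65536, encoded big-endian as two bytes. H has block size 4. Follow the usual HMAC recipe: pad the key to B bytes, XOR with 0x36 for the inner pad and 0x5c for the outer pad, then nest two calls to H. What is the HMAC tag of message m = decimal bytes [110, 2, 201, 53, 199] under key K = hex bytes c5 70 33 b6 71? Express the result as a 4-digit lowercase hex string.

027a

Key hex bytes c5 70 33 b6 71 is 5 bytes > B = 4, so hash it first: H(key) = 02 8f, then zero-pad to 4 bytes: K' = 02 8f 00 00.
K' ⊕ ipad = 34 b9 36 36.  K' ⊕ opad = 5e d3 5c 5c.
Inner input = (K'⊕ipad) ∥ m = 34 b9 36 36 ∥ 6e 02 c9 35 c7.
Inner hash: sum = 52+185+54+54+110+2+201+53+199 = 910 → 03 8e.
Outer input = (K'⊕opad) ∥ inner = 5e d3 5c 5c ∥ 03 8e.
Outer hash (tag): sum = 94+211+92+92+3+142 = 634 → 02 7a.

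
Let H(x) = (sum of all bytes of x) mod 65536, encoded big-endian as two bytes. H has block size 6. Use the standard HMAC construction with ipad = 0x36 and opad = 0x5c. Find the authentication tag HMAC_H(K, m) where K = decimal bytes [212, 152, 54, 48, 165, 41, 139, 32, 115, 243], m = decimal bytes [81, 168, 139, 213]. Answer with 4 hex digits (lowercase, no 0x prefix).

03a2

Key decimal bytes [212, 152, 54, 48, 165, 41, 139, 32, 115, 243] = d4 98 36 30 a5 29 8b 20 73 f3 is 10 bytes > B = 6, so hash it first: H(key) = 04 b1, then zero-pad to 6 bytes: K' = 04 b1 00 00 00 00.
K' ⊕ ipad = 32 87 36 36 36 36.  K' ⊕ opad = 58 ed 5c 5c 5c 5c.
Inner input = (K'⊕ipad) ∥ m = 32 87 36 36 36 36 ∥ 51 a8 8b d5.
Inner hash: sum = 50+135+54+54+54+54+81+168+139+213 = 1002 → 03 ea.
Outer input = (K'⊕opad) ∥ inner = 58 ed 5c 5c 5c 5c ∥ 03 ea.
Outer hash (tag): sum = 88+237+92+92+92+92+3+234 = 930 → 03 a2.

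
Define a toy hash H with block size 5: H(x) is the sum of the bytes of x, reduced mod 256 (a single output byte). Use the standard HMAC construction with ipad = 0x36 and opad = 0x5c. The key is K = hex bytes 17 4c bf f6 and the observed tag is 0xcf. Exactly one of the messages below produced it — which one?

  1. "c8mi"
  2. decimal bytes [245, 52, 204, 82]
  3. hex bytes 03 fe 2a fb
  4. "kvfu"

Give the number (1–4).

Key hex bytes 17 4c bf f6 is 4 bytes ≤ B = 5; zero-pad to 5 bytes: K' = 17 4c bf f6 00.
K' ⊕ ipad = 21 7a 89 c0 36; K' ⊕ opad = 4b 10 e3 aa 5c.
m1: inner = H(21 7a 89 c0 36 63 38 6d 69) = 8b; tag = H(4b 10 e3 aa 5c 8b) = cf ← matches
m2: inner = H(21 7a 89 c0 36 f5 34 cc 52) = 61; tag = H(4b 10 e3 aa 5c 61) = a5
m3: inner = H(21 7a 89 c0 36 03 fe 2a fb) = 40; tag = H(4b 10 e3 aa 5c 40) = 84
m4: inner = H(21 7a 89 c0 36 6b 76 66 75) = d6; tag = H(4b 10 e3 aa 5c d6) = 1a

1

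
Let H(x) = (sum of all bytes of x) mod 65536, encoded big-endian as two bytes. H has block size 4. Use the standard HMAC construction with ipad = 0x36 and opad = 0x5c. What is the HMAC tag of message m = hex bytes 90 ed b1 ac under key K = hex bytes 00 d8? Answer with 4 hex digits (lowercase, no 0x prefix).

Key hex bytes 00 d8 is 2 bytes ≤ B = 4; zero-pad to 4 bytes: K' = 00 d8 00 00.
K' ⊕ ipad = 36 ee 36 36.  K' ⊕ opad = 5c 84 5c 5c.
Inner input = (K'⊕ipad) ∥ m = 36 ee 36 36 ∥ 90 ed b1 ac.
Inner hash: sum = 54+238+54+54+144+237+177+172 = 1130 → 04 6a.
Outer input = (K'⊕opad) ∥ inner = 5c 84 5c 5c ∥ 04 6a.
Outer hash (tag): sum = 92+132+92+92+4+106 = 518 → 02 06.

0206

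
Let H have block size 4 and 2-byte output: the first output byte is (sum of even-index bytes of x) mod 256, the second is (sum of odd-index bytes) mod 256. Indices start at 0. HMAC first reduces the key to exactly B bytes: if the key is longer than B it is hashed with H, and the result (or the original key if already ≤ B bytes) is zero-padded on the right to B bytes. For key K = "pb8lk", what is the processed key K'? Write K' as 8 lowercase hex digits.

13ce0000

|K| = 5 > B = 4, so first hash the key.
H(K): even-index sum = 275 mod 256 = 19; odd-index sum = 206 mod 256 = 206 → 13 ce.
Zero-pad H(K) = 13 ce to 4 bytes: K' = 13 ce 00 00.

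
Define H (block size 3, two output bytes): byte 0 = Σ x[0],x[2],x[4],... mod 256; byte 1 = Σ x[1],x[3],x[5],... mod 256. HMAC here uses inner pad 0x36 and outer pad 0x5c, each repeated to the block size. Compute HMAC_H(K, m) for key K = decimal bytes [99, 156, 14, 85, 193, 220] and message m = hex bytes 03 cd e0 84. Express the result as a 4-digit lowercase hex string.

Key decimal bytes [99, 156, 14, 85, 193, 220] = 63 9c 0e 55 c1 dc is 6 bytes > B = 3, so hash it first: H(key) = 32 cd, then zero-pad to 3 bytes: K' = 32 cd 00.
K' ⊕ ipad = 04 fb 36.  K' ⊕ opad = 6e 91 5c.
Inner input = (K'⊕ipad) ∥ m = 04 fb 36 ∥ 03 cd e0 84.
Inner hash: even-index sum = 395 mod 256 = 139; odd-index sum = 478 mod 256 = 222 → 8b de.
Outer input = (K'⊕opad) ∥ inner = 6e 91 5c ∥ 8b de.
Outer hash (tag): even-index sum = 424 mod 256 = 168; odd-index sum = 284 mod 256 = 28 → a8 1c.

a81c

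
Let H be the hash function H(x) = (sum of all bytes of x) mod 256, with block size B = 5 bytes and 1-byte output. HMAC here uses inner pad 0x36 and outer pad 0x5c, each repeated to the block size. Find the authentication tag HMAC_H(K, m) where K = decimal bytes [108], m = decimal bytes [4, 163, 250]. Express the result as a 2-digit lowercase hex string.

Key decimal bytes [108] = 6c is 1 byte ≤ B = 5; zero-pad to 5 bytes: K' = 6c 00 00 00 00.
K' ⊕ ipad = 5a 36 36 36 36.  K' ⊕ opad = 30 5c 5c 5c 5c.
Inner input = (K'⊕ipad) ∥ m = 5a 36 36 36 36 ∥ 04 a3 fa.
Inner hash: sum = 90+54+54+54+54+4+163+250 = 723; mod 256 = 211 → d3.
Outer input = (K'⊕opad) ∥ inner = 30 5c 5c 5c 5c ∥ d3.
Outer hash (tag): sum = 48+92+92+92+92+211 = 627; mod 256 = 115 → 73.

73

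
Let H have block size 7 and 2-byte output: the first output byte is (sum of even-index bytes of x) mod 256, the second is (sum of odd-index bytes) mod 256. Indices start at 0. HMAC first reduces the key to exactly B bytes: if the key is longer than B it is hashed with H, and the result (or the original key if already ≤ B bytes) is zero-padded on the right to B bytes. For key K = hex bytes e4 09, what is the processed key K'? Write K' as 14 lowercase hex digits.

Key hex bytes e4 09 is 2 bytes ≤ B = 7; zero-pad to 7 bytes: K' = e4 09 00 00 00 00 00.

e4090000000000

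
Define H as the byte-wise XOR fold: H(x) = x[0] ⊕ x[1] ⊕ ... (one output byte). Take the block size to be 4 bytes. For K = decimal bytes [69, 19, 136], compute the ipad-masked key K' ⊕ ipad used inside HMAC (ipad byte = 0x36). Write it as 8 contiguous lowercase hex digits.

7325be36

Key decimal bytes [69, 19, 136] = 45 13 88 is 3 bytes ≤ B = 4; zero-pad to 4 bytes: K' = 45 13 88 00.
XOR each byte with 0x36: 45⊕36=73, 13⊕36=25, 88⊕36=be, 00⊕36=36.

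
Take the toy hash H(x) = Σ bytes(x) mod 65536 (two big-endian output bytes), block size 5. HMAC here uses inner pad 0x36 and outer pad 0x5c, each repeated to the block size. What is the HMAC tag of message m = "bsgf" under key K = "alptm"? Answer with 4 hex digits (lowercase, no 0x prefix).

012b

Key "alptm" = 61 6c 70 74 6d is exactly B = 5 bytes: K' = 61 6c 70 74 6d.
K' ⊕ ipad = 57 5a 46 42 5b.  K' ⊕ opad = 3d 30 2c 28 31.
Inner input = (K'⊕ipad) ∥ m = 57 5a 46 42 5b ∥ 62 73 67 66.
Inner hash: sum = 87+90+70+66+91+98+115+103+102 = 822 → 03 36.
Outer input = (K'⊕opad) ∥ inner = 3d 30 2c 28 31 ∥ 03 36.
Outer hash (tag): sum = 61+48+44+40+49+3+54 = 299 → 01 2b.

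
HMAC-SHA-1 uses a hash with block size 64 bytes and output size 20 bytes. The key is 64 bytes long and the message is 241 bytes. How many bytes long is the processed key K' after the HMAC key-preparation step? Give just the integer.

Key is 64 ≤ 64 bytes, zero-padded: |K'| = 64.

64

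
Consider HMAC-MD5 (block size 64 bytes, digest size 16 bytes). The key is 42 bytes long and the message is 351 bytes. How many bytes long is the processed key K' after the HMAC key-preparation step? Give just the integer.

Key is 42 ≤ 64 bytes, zero-padded: |K'| = 64.

64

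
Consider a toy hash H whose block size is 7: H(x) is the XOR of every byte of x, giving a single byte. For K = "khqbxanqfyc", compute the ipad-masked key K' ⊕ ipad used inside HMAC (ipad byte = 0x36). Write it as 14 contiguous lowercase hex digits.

5c363636363636

Key "khqbxanqfyc" = 6b 68 71 62 78 61 6e 71 66 79 63 is 11 bytes > B = 7, so hash it first: H(key) = 6a, then zero-pad to 7 bytes: K' = 6a 00 00 00 00 00 00.
XOR each byte with 0x36: 6a⊕36=5c, 00⊕36=36, 00⊕36=36, 00⊕36=36, 00⊕36=36, 00⊕36=36, 00⊕36=36.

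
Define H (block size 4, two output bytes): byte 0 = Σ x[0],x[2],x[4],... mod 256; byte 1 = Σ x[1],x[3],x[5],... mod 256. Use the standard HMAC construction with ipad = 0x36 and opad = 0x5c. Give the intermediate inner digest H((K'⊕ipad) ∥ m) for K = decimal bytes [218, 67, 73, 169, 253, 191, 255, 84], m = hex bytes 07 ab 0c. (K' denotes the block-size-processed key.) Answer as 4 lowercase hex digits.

72aa

Key decimal bytes [218, 67, 73, 169, 253, 191, 255, 84] = da 43 49 a9 fd bf ff 54 is 8 bytes > B = 4, so hash it first: H(key) = 1f ff, then zero-pad to 4 bytes: K' = 1f ff 00 00.
K' ⊕ ipad = 29 c9 36 36.
Inner input = 29 c9 36 36 ∥ 07 ab 0c.
Inner hash: even-index sum = 114 mod 256 = 114; odd-index sum = 426 mod 256 = 170 → 72 aa.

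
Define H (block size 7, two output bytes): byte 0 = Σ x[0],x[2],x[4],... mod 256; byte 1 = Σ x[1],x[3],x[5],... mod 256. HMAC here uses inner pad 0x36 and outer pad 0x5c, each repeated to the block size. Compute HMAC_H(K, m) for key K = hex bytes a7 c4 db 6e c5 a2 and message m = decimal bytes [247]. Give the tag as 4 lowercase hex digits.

4c6f

Key hex bytes a7 c4 db 6e c5 a2 is 6 bytes ≤ B = 7; zero-pad to 7 bytes: K' = a7 c4 db 6e c5 a2 00.
K' ⊕ ipad = 91 f2 ed 58 f3 94 36.  K' ⊕ opad = fb 98 87 32 99 fe 5c.
Inner input = (K'⊕ipad) ∥ m = 91 f2 ed 58 f3 94 36 ∥ f7.
Inner hash: even-index sum = 679 mod 256 = 167; odd-index sum = 725 mod 256 = 213 → a7 d5.
Outer input = (K'⊕opad) ∥ inner = fb 98 87 32 99 fe 5c ∥ a7 d5.
Outer hash (tag): even-index sum = 844 mod 256 = 76; odd-index sum = 623 mod 256 = 111 → 4c 6f.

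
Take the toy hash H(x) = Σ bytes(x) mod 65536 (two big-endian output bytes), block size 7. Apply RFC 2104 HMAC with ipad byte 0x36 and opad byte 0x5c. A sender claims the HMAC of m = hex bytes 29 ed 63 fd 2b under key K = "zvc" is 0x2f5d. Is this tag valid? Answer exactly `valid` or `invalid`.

Key "zvc" = 7a 76 63 is 3 bytes ≤ B = 7; zero-pad to 7 bytes: K' = 7a 76 63 00 00 00 00.
K' ⊕ ipad = 4c 40 55 36 36 36 36; K' ⊕ opad = 26 2a 3f 5c 5c 5c 5c.
Inner hash: sum = 76+64+85+54+54+54+54+41+237+99+253+43 = 1114 → 04 5a.
Outer hash (recomputed tag): sum = 38+42+63+92+92+92+92+4+90 = 605 → 02 5d.
Recomputed tag = 025d; claimed = 2f5d → mismatch.

invalid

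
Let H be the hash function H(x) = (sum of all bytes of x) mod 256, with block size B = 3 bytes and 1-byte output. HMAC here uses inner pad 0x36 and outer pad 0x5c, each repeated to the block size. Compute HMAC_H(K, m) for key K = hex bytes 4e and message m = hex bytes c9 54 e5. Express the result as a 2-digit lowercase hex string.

b0

Key hex bytes 4e is 1 byte ≤ B = 3; zero-pad to 3 bytes: K' = 4e 00 00.
K' ⊕ ipad = 78 36 36.  K' ⊕ opad = 12 5c 5c.
Inner input = (K'⊕ipad) ∥ m = 78 36 36 ∥ c9 54 e5.
Inner hash: sum = 120+54+54+201+84+229 = 742; mod 256 = 230 → e6.
Outer input = (K'⊕opad) ∥ inner = 12 5c 5c ∥ e6.
Outer hash (tag): sum = 18+92+92+230 = 432; mod 256 = 176 → b0.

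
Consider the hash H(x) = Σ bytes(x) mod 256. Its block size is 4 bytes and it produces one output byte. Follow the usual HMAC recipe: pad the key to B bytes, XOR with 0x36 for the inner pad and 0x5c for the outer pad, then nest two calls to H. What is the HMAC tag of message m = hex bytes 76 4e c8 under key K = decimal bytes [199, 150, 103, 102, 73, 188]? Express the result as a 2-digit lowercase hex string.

Key decimal bytes [199, 150, 103, 102, 73, 188] = c7 96 67 66 49 bc is 6 bytes > B = 4, so hash it first: H(key) = 2f, then zero-pad to 4 bytes: K' = 2f 00 00 00.
K' ⊕ ipad = 19 36 36 36.  K' ⊕ opad = 73 5c 5c 5c.
Inner input = (K'⊕ipad) ∥ m = 19 36 36 36 ∥ 76 4e c8.
Inner hash: sum = 25+54+54+54+118+78+200 = 583; mod 256 = 71 → 47.
Outer input = (K'⊕opad) ∥ inner = 73 5c 5c 5c ∥ 47.
Outer hash (tag): sum = 115+92+92+92+71 = 462; mod 256 = 206 → ce.

ce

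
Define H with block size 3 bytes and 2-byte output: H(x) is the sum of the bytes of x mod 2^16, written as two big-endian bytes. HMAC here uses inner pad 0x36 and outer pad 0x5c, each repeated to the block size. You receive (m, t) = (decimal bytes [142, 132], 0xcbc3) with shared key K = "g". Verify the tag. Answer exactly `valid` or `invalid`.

invalid

Key "g" = 67 is 1 byte ≤ B = 3; zero-pad to 3 bytes: K' = 67 00 00.
K' ⊕ ipad = 51 36 36; K' ⊕ opad = 3b 5c 5c.
Inner hash: sum = 81+54+54+142+132 = 463 → 01 cf.
Outer hash (recomputed tag): sum = 59+92+92+1+207 = 451 → 01 c3.
Recomputed tag = 01c3; claimed = cbc3 → mismatch.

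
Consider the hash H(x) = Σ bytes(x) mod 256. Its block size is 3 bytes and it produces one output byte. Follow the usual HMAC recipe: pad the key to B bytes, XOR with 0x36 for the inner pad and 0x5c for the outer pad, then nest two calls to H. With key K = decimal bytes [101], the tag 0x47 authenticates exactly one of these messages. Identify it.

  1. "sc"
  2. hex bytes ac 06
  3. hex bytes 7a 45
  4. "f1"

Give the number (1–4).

Key decimal bytes [101] = 65 is 1 byte ≤ B = 3; zero-pad to 3 bytes: K' = 65 00 00.
K' ⊕ ipad = 53 36 36; K' ⊕ opad = 39 5c 5c.
m1: inner = H(53 36 36 73 63) = 95; tag = H(39 5c 5c 95) = 86
m2: inner = H(53 36 36 ac 06) = 71; tag = H(39 5c 5c 71) = 62
m3: inner = H(53 36 36 7a 45) = 7e; tag = H(39 5c 5c 7e) = 6f
m4: inner = H(53 36 36 66 31) = 56; tag = H(39 5c 5c 56) = 47 ← matches

4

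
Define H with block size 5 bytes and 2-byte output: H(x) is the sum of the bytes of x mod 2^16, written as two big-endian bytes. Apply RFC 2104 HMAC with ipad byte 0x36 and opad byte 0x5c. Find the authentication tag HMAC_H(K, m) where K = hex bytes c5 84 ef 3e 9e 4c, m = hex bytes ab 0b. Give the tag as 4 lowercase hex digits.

0293

Key hex bytes c5 84 ef 3e 9e 4c is 6 bytes > B = 5, so hash it first: H(key) = 03 60, then zero-pad to 5 bytes: K' = 03 60 00 00 00.
K' ⊕ ipad = 35 56 36 36 36.  K' ⊕ opad = 5f 3c 5c 5c 5c.
Inner input = (K'⊕ipad) ∥ m = 35 56 36 36 36 ∥ ab 0b.
Inner hash: sum = 53+86+54+54+54+171+11 = 483 → 01 e3.
Outer input = (K'⊕opad) ∥ inner = 5f 3c 5c 5c 5c ∥ 01 e3.
Outer hash (tag): sum = 95+60+92+92+92+1+227 = 659 → 02 93.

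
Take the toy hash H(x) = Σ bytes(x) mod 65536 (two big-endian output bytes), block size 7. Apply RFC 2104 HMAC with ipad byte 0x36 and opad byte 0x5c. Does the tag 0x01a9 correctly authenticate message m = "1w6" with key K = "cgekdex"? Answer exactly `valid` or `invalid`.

Key "cgekdex" = 63 67 65 6b 64 65 78 is exactly B = 7 bytes: K' = 63 67 65 6b 64 65 78.
K' ⊕ ipad = 55 51 53 5d 52 53 4e; K' ⊕ opad = 3f 3b 39 37 38 39 24.
Inner hash: sum = 85+81+83+93+82+83+78+49+119+54 = 807 → 03 27.
Outer hash (recomputed tag): sum = 63+59+57+55+56+57+36+3+39 = 425 → 01 a9.
Recomputed tag = 01a9; claimed = 01a9 → match.

valid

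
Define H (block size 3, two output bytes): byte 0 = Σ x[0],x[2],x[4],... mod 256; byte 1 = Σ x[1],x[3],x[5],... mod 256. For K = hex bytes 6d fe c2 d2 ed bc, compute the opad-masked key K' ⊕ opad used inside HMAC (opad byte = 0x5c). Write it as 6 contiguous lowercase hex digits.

Key hex bytes 6d fe c2 d2 ed bc is 6 bytes > B = 3, so hash it first: H(key) = 1c 8c, then zero-pad to 3 bytes: K' = 1c 8c 00.
XOR each byte with 0x5c: 1c⊕5c=40, 8c⊕5c=d0, 00⊕5c=5c.

40d05c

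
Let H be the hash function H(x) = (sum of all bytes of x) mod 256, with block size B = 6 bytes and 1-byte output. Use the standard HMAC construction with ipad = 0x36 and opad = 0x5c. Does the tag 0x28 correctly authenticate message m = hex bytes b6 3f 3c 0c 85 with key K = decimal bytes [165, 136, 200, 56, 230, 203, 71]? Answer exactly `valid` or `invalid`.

valid

Key decimal bytes [165, 136, 200, 56, 230, 203, 71] = a5 88 c8 38 e6 cb 47 is 7 bytes > B = 6, so hash it first: H(key) = 25, then zero-pad to 6 bytes: K' = 25 00 00 00 00 00.
K' ⊕ ipad = 13 36 36 36 36 36; K' ⊕ opad = 79 5c 5c 5c 5c 5c.
Inner hash: sum = 19+54+54+54+54+54+182+63+60+12+133 = 739; mod 256 = 227 → e3.
Outer hash (recomputed tag): sum = 121+92+92+92+92+92+227 = 808; mod 256 = 40 → 28.
Recomputed tag = 28; claimed = 28 → match.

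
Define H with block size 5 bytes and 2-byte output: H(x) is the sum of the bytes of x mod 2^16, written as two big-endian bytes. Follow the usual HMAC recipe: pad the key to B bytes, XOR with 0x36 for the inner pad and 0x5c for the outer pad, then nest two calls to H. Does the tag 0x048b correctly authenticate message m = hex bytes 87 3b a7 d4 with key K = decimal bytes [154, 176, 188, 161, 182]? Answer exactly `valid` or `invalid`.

Key decimal bytes [154, 176, 188, 161, 182] = 9a b0 bc a1 b6 is exactly B = 5 bytes: K' = 9a b0 bc a1 b6.
K' ⊕ ipad = ac 86 8a 97 80; K' ⊕ opad = c6 ec e0 fd ea.
Inner hash: sum = 172+134+138+151+128+135+59+167+212 = 1296 → 05 10.
Outer hash (recomputed tag): sum = 198+236+224+253+234+5+16 = 1166 → 04 8e.
Recomputed tag = 048e; claimed = 048b → mismatch.

invalid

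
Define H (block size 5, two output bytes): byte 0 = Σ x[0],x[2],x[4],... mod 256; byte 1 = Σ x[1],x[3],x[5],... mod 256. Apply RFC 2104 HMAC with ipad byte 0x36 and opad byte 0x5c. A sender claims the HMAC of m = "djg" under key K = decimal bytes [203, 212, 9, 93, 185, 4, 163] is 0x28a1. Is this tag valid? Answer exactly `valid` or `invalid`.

Key decimal bytes [203, 212, 9, 93, 185, 4, 163] = cb d4 09 5d b9 04 a3 is 7 bytes > B = 5, so hash it first: H(key) = 30 35, then zero-pad to 5 bytes: K' = 30 35 00 00 00.
K' ⊕ ipad = 06 03 36 36 36; K' ⊕ opad = 6c 69 5c 5c 5c.
Inner hash: even-index sum = 220 mod 256 = 220; odd-index sum = 260 mod 256 = 4 → dc 04.
Outer hash (recomputed tag): even-index sum = 296 mod 256 = 40; odd-index sum = 417 mod 256 = 161 → 28 a1.
Recomputed tag = 28a1; claimed = 28a1 → match.

valid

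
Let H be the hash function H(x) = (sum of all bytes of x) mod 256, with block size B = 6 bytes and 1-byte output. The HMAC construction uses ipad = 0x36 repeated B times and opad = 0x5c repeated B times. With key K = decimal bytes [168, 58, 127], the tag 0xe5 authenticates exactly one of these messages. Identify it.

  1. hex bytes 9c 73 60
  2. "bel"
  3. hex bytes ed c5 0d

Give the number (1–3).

3

Key decimal bytes [168, 58, 127] = a8 3a 7f is 3 bytes ≤ B = 6; zero-pad to 6 bytes: K' = a8 3a 7f 00 00 00.
K' ⊕ ipad = 9e 0c 49 36 36 36; K' ⊕ opad = f4 66 23 5c 5c 5c.
m1: inner = H(9e 0c 49 36 36 36 9c 73 60) = 04; tag = H(f4 66 23 5c 5c 5c 04) = 95
m2: inner = H(9e 0c 49 36 36 36 62 65 6c) = c8; tag = H(f4 66 23 5c 5c 5c c8) = 59
m3: inner = H(9e 0c 49 36 36 36 ed c5 0d) = 54; tag = H(f4 66 23 5c 5c 5c 54) = e5 ← matches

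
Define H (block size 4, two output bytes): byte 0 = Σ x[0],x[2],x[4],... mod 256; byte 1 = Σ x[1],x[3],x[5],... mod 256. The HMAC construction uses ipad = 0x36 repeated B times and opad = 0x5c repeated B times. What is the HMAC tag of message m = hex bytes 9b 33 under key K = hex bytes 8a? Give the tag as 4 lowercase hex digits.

bf57

Key hex bytes 8a is 1 byte ≤ B = 4; zero-pad to 4 bytes: K' = 8a 00 00 00.
K' ⊕ ipad = bc 36 36 36.  K' ⊕ opad = d6 5c 5c 5c.
Inner input = (K'⊕ipad) ∥ m = bc 36 36 36 ∥ 9b 33.
Inner hash: even-index sum = 397 mod 256 = 141; odd-index sum = 159 mod 256 = 159 → 8d 9f.
Outer input = (K'⊕opad) ∥ inner = d6 5c 5c 5c ∥ 8d 9f.
Outer hash (tag): even-index sum = 447 mod 256 = 191; odd-index sum = 343 mod 256 = 87 → bf 57.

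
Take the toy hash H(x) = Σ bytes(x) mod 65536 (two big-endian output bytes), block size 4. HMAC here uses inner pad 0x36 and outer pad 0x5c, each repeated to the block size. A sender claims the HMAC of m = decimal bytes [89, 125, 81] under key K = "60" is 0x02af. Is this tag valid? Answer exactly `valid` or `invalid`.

Key "60" = 36 30 is 2 bytes ≤ B = 4; zero-pad to 4 bytes: K' = 36 30 00 00.
K' ⊕ ipad = 00 06 36 36; K' ⊕ opad = 6a 6c 5c 5c.
Inner hash: sum = 0+6+54+54+89+125+81 = 409 → 01 99.
Outer hash (recomputed tag): sum = 106+108+92+92+1+153 = 552 → 02 28.
Recomputed tag = 0228; claimed = 02af → mismatch.

invalid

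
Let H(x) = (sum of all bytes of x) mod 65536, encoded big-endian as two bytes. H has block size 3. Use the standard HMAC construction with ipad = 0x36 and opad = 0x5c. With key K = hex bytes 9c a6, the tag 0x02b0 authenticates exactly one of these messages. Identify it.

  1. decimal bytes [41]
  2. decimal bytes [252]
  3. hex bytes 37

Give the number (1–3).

1

Key hex bytes 9c a6 is 2 bytes ≤ B = 3; zero-pad to 3 bytes: K' = 9c a6 00.
K' ⊕ ipad = aa 90 36; K' ⊕ opad = c0 fa 5c.
m1: inner = H(aa 90 36 29) = 01 99; tag = H(c0 fa 5c 01 99) = 02b0 ← matches
m2: inner = H(aa 90 36 fc) = 02 6c; tag = H(c0 fa 5c 02 6c) = 0284
m3: inner = H(aa 90 36 37) = 01 a7; tag = H(c0 fa 5c 01 a7) = 02be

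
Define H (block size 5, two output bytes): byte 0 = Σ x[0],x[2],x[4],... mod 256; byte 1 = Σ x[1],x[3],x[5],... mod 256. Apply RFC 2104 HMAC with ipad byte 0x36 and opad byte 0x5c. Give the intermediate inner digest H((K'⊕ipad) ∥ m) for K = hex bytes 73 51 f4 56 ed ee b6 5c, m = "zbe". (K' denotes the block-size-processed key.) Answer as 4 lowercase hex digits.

0adc

Key hex bytes 73 51 f4 56 ed ee b6 5c is 8 bytes > B = 5, so hash it first: H(key) = 0a f1, then zero-pad to 5 bytes: K' = 0a f1 00 00 00.
K' ⊕ ipad = 3c c7 36 36 36.
Inner input = 3c c7 36 36 36 ∥ 7a 62 65.
Inner hash: even-index sum = 266 mod 256 = 10; odd-index sum = 476 mod 256 = 220 → 0a dc.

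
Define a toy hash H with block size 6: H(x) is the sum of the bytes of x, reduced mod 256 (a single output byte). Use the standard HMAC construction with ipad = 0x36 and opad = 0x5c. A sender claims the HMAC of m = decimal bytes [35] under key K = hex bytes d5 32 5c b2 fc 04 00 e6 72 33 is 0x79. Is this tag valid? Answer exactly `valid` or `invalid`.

invalid

Key hex bytes d5 32 5c b2 fc 04 00 e6 72 33 is 10 bytes > B = 6, so hash it first: H(key) = a0, then zero-pad to 6 bytes: K' = a0 00 00 00 00 00.
K' ⊕ ipad = 96 36 36 36 36 36; K' ⊕ opad = fc 5c 5c 5c 5c 5c.
Inner hash: sum = 150+54+54+54+54+54+35 = 455; mod 256 = 199 → c7.
Outer hash (recomputed tag): sum = 252+92+92+92+92+92+199 = 911; mod 256 = 143 → 8f.
Recomputed tag = 8f; claimed = 79 → mismatch.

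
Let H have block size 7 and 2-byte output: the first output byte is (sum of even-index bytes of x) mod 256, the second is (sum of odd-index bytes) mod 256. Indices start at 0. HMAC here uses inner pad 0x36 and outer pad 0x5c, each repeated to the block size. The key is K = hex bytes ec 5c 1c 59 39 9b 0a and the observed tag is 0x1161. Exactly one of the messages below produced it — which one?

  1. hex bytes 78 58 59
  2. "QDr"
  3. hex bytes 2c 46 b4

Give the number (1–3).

Key hex bytes ec 5c 1c 59 39 9b 0a is exactly B = 7 bytes: K' = ec 5c 1c 59 39 9b 0a.
K' ⊕ ipad = da 6a 2a 6f 0f ad 3c; K' ⊕ opad = b0 00 40 05 65 c7 56.
m1: inner = H(da 6a 2a 6f 0f ad 3c 78 58 59) = a7 57; tag = H(b0 00 40 05 65 c7 56 a7 57) = 0273
m2: inner = H(da 6a 2a 6f 0f ad 3c 51 44 72) = 93 49; tag = H(b0 00 40 05 65 c7 56 93 49) = f45f
m3: inner = H(da 6a 2a 6f 0f ad 3c 2c 46 b4) = 95 66; tag = H(b0 00 40 05 65 c7 56 95 66) = 1161 ← matches

3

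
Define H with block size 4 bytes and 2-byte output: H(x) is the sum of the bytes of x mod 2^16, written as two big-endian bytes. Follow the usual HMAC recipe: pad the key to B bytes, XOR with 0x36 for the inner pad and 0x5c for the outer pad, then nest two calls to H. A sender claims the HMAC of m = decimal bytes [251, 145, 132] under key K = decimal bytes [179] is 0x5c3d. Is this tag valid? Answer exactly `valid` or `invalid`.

invalid

Key decimal bytes [179] = b3 is 1 byte ≤ B = 4; zero-pad to 4 bytes: K' = b3 00 00 00.
K' ⊕ ipad = 85 36 36 36; K' ⊕ opad = ef 5c 5c 5c.
Inner hash: sum = 133+54+54+54+251+145+132 = 823 → 03 37.
Outer hash (recomputed tag): sum = 239+92+92+92+3+55 = 573 → 02 3d.
Recomputed tag = 023d; claimed = 5c3d → mismatch.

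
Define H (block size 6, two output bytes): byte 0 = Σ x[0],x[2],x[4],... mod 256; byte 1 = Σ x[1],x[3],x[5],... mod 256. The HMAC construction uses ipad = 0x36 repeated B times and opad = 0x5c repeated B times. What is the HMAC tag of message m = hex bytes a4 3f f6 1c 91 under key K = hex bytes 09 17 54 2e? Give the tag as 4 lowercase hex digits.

bbe3

Key hex bytes 09 17 54 2e is 4 bytes ≤ B = 6; zero-pad to 6 bytes: K' = 09 17 54 2e 00 00.
K' ⊕ ipad = 3f 21 62 18 36 36.  K' ⊕ opad = 55 4b 08 72 5c 5c.
Inner input = (K'⊕ipad) ∥ m = 3f 21 62 18 36 36 ∥ a4 3f f6 1c 91.
Inner hash: even-index sum = 770 mod 256 = 2; odd-index sum = 202 mod 256 = 202 → 02 ca.
Outer input = (K'⊕opad) ∥ inner = 55 4b 08 72 5c 5c ∥ 02 ca.
Outer hash (tag): even-index sum = 187 mod 256 = 187; odd-index sum = 483 mod 256 = 227 → bb e3.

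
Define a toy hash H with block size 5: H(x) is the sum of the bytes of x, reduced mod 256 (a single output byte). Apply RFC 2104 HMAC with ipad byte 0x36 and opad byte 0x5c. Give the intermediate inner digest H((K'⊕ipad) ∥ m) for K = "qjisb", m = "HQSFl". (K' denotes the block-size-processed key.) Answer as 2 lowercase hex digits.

39

Key "qjisb" = 71 6a 69 73 62 is exactly B = 5 bytes: K' = 71 6a 69 73 62.
K' ⊕ ipad = 47 5c 5f 45 54.
Inner input = 47 5c 5f 45 54 ∥ 48 51 53 46 6c.
Inner hash: sum = 71+92+95+69+84+72+81+83+70+108 = 825; mod 256 = 57 → 39.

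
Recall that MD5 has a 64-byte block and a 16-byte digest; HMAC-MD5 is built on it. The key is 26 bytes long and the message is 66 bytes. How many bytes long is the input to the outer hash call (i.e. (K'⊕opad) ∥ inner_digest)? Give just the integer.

80

Key is 26 ≤ 64 bytes, zero-padded: |K'| = 64.
Outer input = (K'⊕opad) ∥ H(inner) → 64 + 16 = 80 bytes.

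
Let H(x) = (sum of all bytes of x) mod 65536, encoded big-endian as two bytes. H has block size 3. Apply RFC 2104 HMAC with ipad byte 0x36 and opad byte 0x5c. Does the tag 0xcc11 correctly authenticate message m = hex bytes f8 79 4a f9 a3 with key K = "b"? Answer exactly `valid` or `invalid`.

invalid

Key "b" = 62 is 1 byte ≤ B = 3; zero-pad to 3 bytes: K' = 62 00 00.
K' ⊕ ipad = 54 36 36; K' ⊕ opad = 3e 5c 5c.
Inner hash: sum = 84+54+54+248+121+74+249+163 = 1047 → 04 17.
Outer hash (recomputed tag): sum = 62+92+92+4+23 = 273 → 01 11.
Recomputed tag = 0111; claimed = cc11 → mismatch.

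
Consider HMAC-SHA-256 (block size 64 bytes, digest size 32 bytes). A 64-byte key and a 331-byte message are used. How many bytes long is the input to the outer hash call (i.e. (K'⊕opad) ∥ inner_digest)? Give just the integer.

96

Key is 64 ≤ 64 bytes, zero-padded: |K'| = 64.
Outer input = (K'⊕opad) ∥ H(inner) → 64 + 32 = 96 bytes.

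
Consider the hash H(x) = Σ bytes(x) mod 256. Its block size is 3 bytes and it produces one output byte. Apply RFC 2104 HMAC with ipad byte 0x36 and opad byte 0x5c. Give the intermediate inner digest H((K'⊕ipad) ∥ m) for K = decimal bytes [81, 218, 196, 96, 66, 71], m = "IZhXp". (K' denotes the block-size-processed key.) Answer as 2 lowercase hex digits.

2d

Key decimal bytes [81, 218, 196, 96, 66, 71] = 51 da c4 60 42 47 is 6 bytes > B = 3, so hash it first: H(key) = d8, then zero-pad to 3 bytes: K' = d8 00 00.
K' ⊕ ipad = ee 36 36.
Inner input = ee 36 36 ∥ 49 5a 68 58 70.
Inner hash: sum = 238+54+54+73+90+104+88+112 = 813; mod 256 = 45 → 2d.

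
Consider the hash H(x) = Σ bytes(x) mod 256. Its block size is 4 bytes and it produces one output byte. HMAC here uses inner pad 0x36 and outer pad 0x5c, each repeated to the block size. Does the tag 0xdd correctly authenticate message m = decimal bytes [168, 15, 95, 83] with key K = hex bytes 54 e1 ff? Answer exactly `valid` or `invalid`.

invalid

Key hex bytes 54 e1 ff is 3 bytes ≤ B = 4; zero-pad to 4 bytes: K' = 54 e1 ff 00.
K' ⊕ ipad = 62 d7 c9 36; K' ⊕ opad = 08 bd a3 5c.
Inner hash: sum = 98+215+201+54+168+15+95+83 = 929; mod 256 = 161 → a1.
Outer hash (recomputed tag): sum = 8+189+163+92+161 = 613; mod 256 = 101 → 65.
Recomputed tag = 65; claimed = dd → mismatch.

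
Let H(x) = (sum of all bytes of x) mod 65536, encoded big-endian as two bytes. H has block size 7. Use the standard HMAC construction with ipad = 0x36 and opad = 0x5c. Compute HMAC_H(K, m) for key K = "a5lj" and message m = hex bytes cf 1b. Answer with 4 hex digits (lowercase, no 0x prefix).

Key "a5lj" = 61 35 6c 6a is 4 bytes ≤ B = 7; zero-pad to 7 bytes: K' = 61 35 6c 6a 00 00 00.
K' ⊕ ipad = 57 03 5a 5c 36 36 36.  K' ⊕ opad = 3d 69 30 36 5c 5c 5c.
Inner input = (K'⊕ipad) ∥ m = 57 03 5a 5c 36 36 36 ∥ cf 1b.
Inner hash: sum = 87+3+90+92+54+54+54+207+27 = 668 → 02 9c.
Outer input = (K'⊕opad) ∥ inner = 3d 69 30 36 5c 5c 5c ∥ 02 9c.
Outer hash (tag): sum = 61+105+48+54+92+92+92+2+156 = 702 → 02 be.

02be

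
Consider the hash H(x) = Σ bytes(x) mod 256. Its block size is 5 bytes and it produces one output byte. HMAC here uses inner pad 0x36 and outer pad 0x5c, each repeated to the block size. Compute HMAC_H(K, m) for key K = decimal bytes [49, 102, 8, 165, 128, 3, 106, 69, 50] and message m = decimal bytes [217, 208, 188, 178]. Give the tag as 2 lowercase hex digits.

Key decimal bytes [49, 102, 8, 165, 128, 3, 106, 69, 50] = 31 66 08 a5 80 03 6a 45 32 is 9 bytes > B = 5, so hash it first: H(key) = a8, then zero-pad to 5 bytes: K' = a8 00 00 00 00.
K' ⊕ ipad = 9e 36 36 36 36.  K' ⊕ opad = f4 5c 5c 5c 5c.
Inner input = (K'⊕ipad) ∥ m = 9e 36 36 36 36 ∥ d9 d0 bc b2.
Inner hash: sum = 158+54+54+54+54+217+208+188+178 = 1165; mod 256 = 141 → 8d.
Outer input = (K'⊕opad) ∥ inner = f4 5c 5c 5c 5c ∥ 8d.
Outer hash (tag): sum = 244+92+92+92+92+141 = 753; mod 256 = 241 → f1.

f1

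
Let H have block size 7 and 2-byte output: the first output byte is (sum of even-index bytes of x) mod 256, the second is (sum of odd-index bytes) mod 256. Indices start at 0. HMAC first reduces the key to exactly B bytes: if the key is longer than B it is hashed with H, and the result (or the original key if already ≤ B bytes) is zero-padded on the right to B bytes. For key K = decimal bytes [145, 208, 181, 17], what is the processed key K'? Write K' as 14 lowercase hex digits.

91d0b511000000

Key decimal bytes [145, 208, 181, 17] = 91 d0 b5 11 is 4 bytes ≤ B = 7; zero-pad to 7 bytes: K' = 91 d0 b5 11 00 00 00.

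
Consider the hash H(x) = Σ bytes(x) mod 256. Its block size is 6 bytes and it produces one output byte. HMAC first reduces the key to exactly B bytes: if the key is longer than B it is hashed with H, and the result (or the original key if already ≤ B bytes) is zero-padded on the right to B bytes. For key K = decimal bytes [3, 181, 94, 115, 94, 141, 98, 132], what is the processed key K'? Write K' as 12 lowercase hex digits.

|K| = 8 > B = 6, so first hash the key.
H(K): sum = 3+181+94+115+94+141+98+132 = 858; mod 256 = 90 → 5a.
Zero-pad H(K) = 5a to 6 bytes: K' = 5a 00 00 00 00 00.

5a0000000000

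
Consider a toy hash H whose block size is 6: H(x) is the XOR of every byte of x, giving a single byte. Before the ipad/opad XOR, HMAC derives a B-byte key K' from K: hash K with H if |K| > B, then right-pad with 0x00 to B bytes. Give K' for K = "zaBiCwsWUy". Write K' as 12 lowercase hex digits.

0c0000000000

|K| = 10 > B = 6, so first hash the key.
H(K): XOR 7a⊕61⊕42⊕69⊕43⊕77⊕73⊕57⊕55⊕79 = 0c.
Zero-pad H(K) = 0c to 6 bytes: K' = 0c 00 00 00 00 00.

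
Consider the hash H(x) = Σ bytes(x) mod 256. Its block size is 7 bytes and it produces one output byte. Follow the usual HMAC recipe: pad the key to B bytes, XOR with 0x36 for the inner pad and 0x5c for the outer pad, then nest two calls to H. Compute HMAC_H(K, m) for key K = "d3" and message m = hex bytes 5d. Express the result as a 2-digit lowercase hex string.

35

Key "d3" = 64 33 is 2 bytes ≤ B = 7; zero-pad to 7 bytes: K' = 64 33 00 00 00 00 00.
K' ⊕ ipad = 52 05 36 36 36 36 36.  K' ⊕ opad = 38 6f 5c 5c 5c 5c 5c.
Inner input = (K'⊕ipad) ∥ m = 52 05 36 36 36 36 36 ∥ 5d.
Inner hash: sum = 82+5+54+54+54+54+54+93 = 450; mod 256 = 194 → c2.
Outer input = (K'⊕opad) ∥ inner = 38 6f 5c 5c 5c 5c 5c ∥ c2.
Outer hash (tag): sum = 56+111+92+92+92+92+92+194 = 821; mod 256 = 53 → 35.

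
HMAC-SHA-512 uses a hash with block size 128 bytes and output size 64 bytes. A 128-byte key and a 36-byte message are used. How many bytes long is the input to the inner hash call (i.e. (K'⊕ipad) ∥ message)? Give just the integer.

164

Key is 128 ≤ 128 bytes, zero-padded: |K'| = 128.
Inner input = (K'⊕ipad) ∥ m → 128 + 36 = 164 bytes.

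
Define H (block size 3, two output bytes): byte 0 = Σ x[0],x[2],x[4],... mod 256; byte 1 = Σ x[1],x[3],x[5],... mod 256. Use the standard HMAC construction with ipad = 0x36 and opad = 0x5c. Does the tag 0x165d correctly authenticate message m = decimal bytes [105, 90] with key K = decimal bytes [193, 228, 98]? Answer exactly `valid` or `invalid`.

valid

Key decimal bytes [193, 228, 98] = c1 e4 62 is exactly B = 3 bytes: K' = c1 e4 62.
K' ⊕ ipad = f7 d2 54; K' ⊕ opad = 9d b8 3e.
Inner hash: even-index sum = 421 mod 256 = 165; odd-index sum = 315 mod 256 = 59 → a5 3b.
Outer hash (recomputed tag): even-index sum = 278 mod 256 = 22; odd-index sum = 349 mod 256 = 93 → 16 5d.
Recomputed tag = 165d; claimed = 165d → match.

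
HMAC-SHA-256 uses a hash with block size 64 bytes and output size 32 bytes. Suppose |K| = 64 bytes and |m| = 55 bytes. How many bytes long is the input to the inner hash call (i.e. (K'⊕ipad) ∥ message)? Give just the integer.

Key is 64 ≤ 64 bytes, zero-padded: |K'| = 64.
Inner input = (K'⊕ipad) ∥ m → 64 + 55 = 119 bytes.

119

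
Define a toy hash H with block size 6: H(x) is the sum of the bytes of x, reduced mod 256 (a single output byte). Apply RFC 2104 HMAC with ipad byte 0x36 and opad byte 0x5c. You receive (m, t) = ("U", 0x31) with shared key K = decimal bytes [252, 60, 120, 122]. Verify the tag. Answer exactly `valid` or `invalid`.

Key decimal bytes [252, 60, 120, 122] = fc 3c 78 7a is 4 bytes ≤ B = 6; zero-pad to 6 bytes: K' = fc 3c 78 7a 00 00.
K' ⊕ ipad = ca 0a 4e 4c 36 36; K' ⊕ opad = a0 60 24 26 5c 5c.
Inner hash: sum = 202+10+78+76+54+54+85 = 559; mod 256 = 47 → 2f.
Outer hash (recomputed tag): sum = 160+96+36+38+92+92+47 = 561; mod 256 = 49 → 31.
Recomputed tag = 31; claimed = 31 → match.

valid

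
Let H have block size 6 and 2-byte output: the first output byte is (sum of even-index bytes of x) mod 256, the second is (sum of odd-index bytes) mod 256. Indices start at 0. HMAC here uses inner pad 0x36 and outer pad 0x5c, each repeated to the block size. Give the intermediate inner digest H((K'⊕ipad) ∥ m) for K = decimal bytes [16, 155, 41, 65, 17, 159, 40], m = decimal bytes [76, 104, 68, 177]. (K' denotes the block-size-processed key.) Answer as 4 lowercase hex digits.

40d2

Key decimal bytes [16, 155, 41, 65, 17, 159, 40] = 10 9b 29 41 11 9f 28 is 7 bytes > B = 6, so hash it first: H(key) = 72 7b, then zero-pad to 6 bytes: K' = 72 7b 00 00 00 00.
K' ⊕ ipad = 44 4d 36 36 36 36.
Inner input = 44 4d 36 36 36 36 ∥ 4c 68 44 b1.
Inner hash: even-index sum = 320 mod 256 = 64; odd-index sum = 466 mod 256 = 210 → 40 d2.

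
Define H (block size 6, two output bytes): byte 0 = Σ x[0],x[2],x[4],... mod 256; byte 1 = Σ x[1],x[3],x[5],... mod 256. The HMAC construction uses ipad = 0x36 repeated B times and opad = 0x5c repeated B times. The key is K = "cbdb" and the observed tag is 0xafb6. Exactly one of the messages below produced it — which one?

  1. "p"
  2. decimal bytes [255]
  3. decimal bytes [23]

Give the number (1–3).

2

Key "cbdb" = 63 62 64 62 is 4 bytes ≤ B = 6; zero-pad to 6 bytes: K' = 63 62 64 62 00 00.
K' ⊕ ipad = 55 54 52 54 36 36; K' ⊕ opad = 3f 3e 38 3e 5c 5c.
m1: inner = H(55 54 52 54 36 36 70) = 4d de; tag = H(3f 3e 38 3e 5c 5c 4d de) = 20b6
m2: inner = H(55 54 52 54 36 36 ff) = dc de; tag = H(3f 3e 38 3e 5c 5c dc de) = afb6 ← matches
m3: inner = H(55 54 52 54 36 36 17) = f4 de; tag = H(3f 3e 38 3e 5c 5c f4 de) = c7b6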